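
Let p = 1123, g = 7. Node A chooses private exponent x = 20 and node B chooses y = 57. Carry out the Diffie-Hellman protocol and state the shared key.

384

Node B sends B = g^y mod p = 7^57 mod 1123.
7^1 ≡ 7 (mod 1123)
7^2 = (7^1)^2 ≡ 7^2 = 49 ≡ 49 (mod 1123)
7^4 = (7^2)^2 ≡ 49^2 = 2401 ≡ 155 (mod 1123)
7^8 = (7^4)^2 ≡ 155^2 = 24025 ≡ 442 (mod 1123)
7^16 = (7^8)^2 ≡ 442^2 = 195364 ≡ 1085 (mod 1123)
7^32 = (7^16)^2 ≡ 1085^2 = 1177225 ≡ 321 (mod 1123)
7^57 = 7^32 · 7^16 · 7^8 · 7^1 ≡ 321 · 1085 · 442 · 7 ≡ 49 (mod 1123).
So B = 49. Node A then computes K = B^x mod p = 49^20 mod 1123.
49^1 ≡ 49 (mod 1123)
49^2 = (49^1)^2 ≡ 49^2 = 2401 ≡ 155 (mod 1123)
49^4 = (49^2)^2 ≡ 155^2 = 24025 ≡ 442 (mod 1123)
49^8 = (49^4)^2 ≡ 442^2 = 195364 ≡ 1085 (mod 1123)
49^16 = (49^8)^2 ≡ 1085^2 = 1177225 ≡ 321 (mod 1123)
49^20 = 49^16 · 49^4 ≡ 321 · 442 ≡ 384 (mod 1123).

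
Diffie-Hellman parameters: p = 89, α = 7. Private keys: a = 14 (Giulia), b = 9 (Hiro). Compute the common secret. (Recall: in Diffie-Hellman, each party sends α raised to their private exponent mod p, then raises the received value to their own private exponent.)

10

Giulia sends A = α^a mod p = 7^14 mod 89.
7^1 ≡ 7 (mod 89)
7^2 = (7^1)^2 ≡ 7^2 = 49 ≡ 49 (mod 89)
7^4 = (7^2)^2 ≡ 49^2 = 2401 ≡ 87 (mod 89)
7^8 = (7^4)^2 ≡ 87^2 = 7569 ≡ 4 (mod 89)
7^14 = 7^8 · 7^4 · 7^2 ≡ 4 · 87 · 49 ≡ 53 (mod 89).
So A = 53. Hiro then computes K = A^b mod p = 53^9 mod 89.
53^1 ≡ 53 (mod 89)
53^2 = (53^1)^2 ≡ 53^2 = 2809 ≡ 50 (mod 89)
53^4 = (53^2)^2 ≡ 50^2 = 2500 ≡ 8 (mod 89)
53^8 = (53^4)^2 ≡ 8^2 = 64 ≡ 64 (mod 89)
53^9 = 53^8 · 53^1 ≡ 64 · 53 ≡ 10 (mod 89).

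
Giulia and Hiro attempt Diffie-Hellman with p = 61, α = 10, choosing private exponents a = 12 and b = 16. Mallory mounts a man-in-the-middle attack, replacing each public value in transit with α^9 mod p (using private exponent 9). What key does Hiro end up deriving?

9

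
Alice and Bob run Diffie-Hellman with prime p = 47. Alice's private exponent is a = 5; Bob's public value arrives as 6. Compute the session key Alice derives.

Shared key K = 6^5 mod 47.
6^1 ≡ 6 (mod 47)
6^2 = (6^1)^2 ≡ 6^2 = 36 ≡ 36 (mod 47)
6^4 = (6^2)^2 ≡ 36^2 = 1296 ≡ 27 (mod 47)
6^5 = 6^4 · 6^1 ≡ 27 · 6 ≡ 21 (mod 47).

21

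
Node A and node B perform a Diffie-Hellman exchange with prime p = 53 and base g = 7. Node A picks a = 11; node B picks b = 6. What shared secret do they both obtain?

46

Node B sends B = g^b mod p = 7^6 mod 53.
7^1 ≡ 7 (mod 53)
7^2 = (7^1)^2 ≡ 7^2 = 49 ≡ 49 (mod 53)
7^4 = (7^2)^2 ≡ 49^2 = 2401 ≡ 16 (mod 53)
7^6 = 7^4 · 7^2 ≡ 16 · 49 ≡ 42 (mod 53).
So B = 42. Node A then computes K = B^a mod p = 42^11 mod 53.
42^1 ≡ 42 (mod 53)
42^2 = (42^1)^2 ≡ 42^2 = 1764 ≡ 15 (mod 53)
42^4 = (42^2)^2 ≡ 15^2 = 225 ≡ 13 (mod 53)
42^8 = (42^4)^2 ≡ 13^2 = 169 ≡ 10 (mod 53)
42^11 = 42^8 · 42^2 · 42^1 ≡ 10 · 15 · 42 ≡ 46 (mod 53).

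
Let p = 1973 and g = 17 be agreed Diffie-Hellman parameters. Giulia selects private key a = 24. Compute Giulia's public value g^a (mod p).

Public value = 17^24 (mod 1973).
17^1 ≡ 17 (mod 1973)
17^2 = (17^1)^2 ≡ 17^2 = 289 ≡ 289 (mod 1973)
17^4 = (17^2)^2 ≡ 289^2 = 83521 ≡ 655 (mod 1973)
17^8 = (17^4)^2 ≡ 655^2 = 429025 ≡ 884 (mod 1973)
17^16 = (17^8)^2 ≡ 884^2 = 781456 ≡ 148 (mod 1973)
17^24 = 17^16 · 17^8 ≡ 148 · 884 ≡ 614 (mod 1973).

614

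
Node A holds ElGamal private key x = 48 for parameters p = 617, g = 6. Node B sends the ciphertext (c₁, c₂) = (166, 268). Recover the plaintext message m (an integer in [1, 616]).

Shared mask s = c₁^x mod p = 166^48 mod 617.
166^1 ≡ 166 (mod 617)
166^2 = (166^1)^2 ≡ 166^2 = 27556 ≡ 408 (mod 617)
166^4 = (166^2)^2 ≡ 408^2 = 166464 ≡ 491 (mod 617)
166^8 = (166^4)^2 ≡ 491^2 = 241081 ≡ 451 (mod 617)
166^16 = (166^8)^2 ≡ 451^2 = 203401 ≡ 408 (mod 617)
166^32 = (166^16)^2 ≡ 408^2 = 166464 ≡ 491 (mod 617)
166^48 = 166^32 · 166^16 ≡ 491 · 408 ≡ 420 (mod 617).
So s = 420; s⁻¹ ≡ 451 (mod 617).
m = c₂ · s⁻¹ mod 617 = 268 · 451 mod 617 = 553.

553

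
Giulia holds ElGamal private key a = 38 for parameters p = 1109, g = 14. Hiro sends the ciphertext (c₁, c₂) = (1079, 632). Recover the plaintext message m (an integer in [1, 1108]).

1105

Shared mask s = c₁^a mod p = 1079^38 mod 1109.
1079^1 ≡ 1079 (mod 1109)
1079^2 = (1079^1)^2 ≡ 1079^2 = 1164241 ≡ 900 (mod 1109)
1079^4 = (1079^2)^2 ≡ 900^2 = 810000 ≡ 430 (mod 1109)
1079^8 = (1079^4)^2 ≡ 430^2 = 184900 ≡ 806 (mod 1109)
1079^16 = (1079^8)^2 ≡ 806^2 = 649636 ≡ 871 (mod 1109)
1079^32 = (1079^16)^2 ≡ 871^2 = 758641 ≡ 85 (mod 1109)
1079^38 = 1079^32 · 1079^4 · 1079^2 ≡ 85 · 430 · 900 ≡ 951 (mod 1109).
So s = 951; s⁻¹ ≡ 372 (mod 1109).
m = c₂ · s⁻¹ mod 1109 = 632 · 372 mod 1109 = 1105.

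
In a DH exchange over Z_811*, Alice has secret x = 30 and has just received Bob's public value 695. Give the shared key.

Shared key K = 695^30 mod 811.
695^1 ≡ 695 (mod 811)
695^2 = (695^1)^2 ≡ 695^2 = 483025 ≡ 480 (mod 811)
695^4 = (695^2)^2 ≡ 480^2 = 230400 ≡ 76 (mod 811)
695^8 = (695^4)^2 ≡ 76^2 = 5776 ≡ 99 (mod 811)
695^16 = (695^8)^2 ≡ 99^2 = 9801 ≡ 69 (mod 811)
695^30 = 695^16 · 695^8 · 695^4 · 695^2 ≡ 69 · 99 · 76 · 480 ≡ 532 (mod 811).

532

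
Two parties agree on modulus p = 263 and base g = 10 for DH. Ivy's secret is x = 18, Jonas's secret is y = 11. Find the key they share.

Jonas sends B = g^y mod p = 10^11 mod 263.
10^1 ≡ 10 (mod 263)
10^2 = (10^1)^2 ≡ 10^2 = 100 ≡ 100 (mod 263)
10^4 = (10^2)^2 ≡ 100^2 = 10000 ≡ 6 (mod 263)
10^8 = (10^4)^2 ≡ 6^2 = 36 ≡ 36 (mod 263)
10^11 = 10^8 · 10^2 · 10^1 ≡ 36 · 100 · 10 ≡ 232 (mod 263).
So B = 232. Ivy then computes K = B^x mod p = 232^18 mod 263.
232^1 ≡ 232 (mod 263)
232^2 = (232^1)^2 ≡ 232^2 = 53824 ≡ 172 (mod 263)
232^4 = (232^2)^2 ≡ 172^2 = 29584 ≡ 128 (mod 263)
232^8 = (232^4)^2 ≡ 128^2 = 16384 ≡ 78 (mod 263)
232^16 = (232^8)^2 ≡ 78^2 = 6084 ≡ 35 (mod 263)
232^18 = 232^16 · 232^2 ≡ 35 · 172 ≡ 234 (mod 263).

234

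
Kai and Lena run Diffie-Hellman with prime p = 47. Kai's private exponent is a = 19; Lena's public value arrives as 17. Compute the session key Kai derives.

24

Shared key K = 17^19 mod 47.
17^1 ≡ 17 (mod 47)
17^2 = (17^1)^2 ≡ 17^2 = 289 ≡ 7 (mod 47)
17^4 = (17^2)^2 ≡ 7^2 = 49 ≡ 2 (mod 47)
17^8 = (17^4)^2 ≡ 2^2 = 4 ≡ 4 (mod 47)
17^16 = (17^8)^2 ≡ 4^2 = 16 ≡ 16 (mod 47)
17^19 = 17^16 · 17^2 · 17^1 ≡ 16 · 7 · 17 ≡ 24 (mod 47).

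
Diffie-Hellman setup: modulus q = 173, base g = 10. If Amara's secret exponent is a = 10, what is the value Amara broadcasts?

Public value = 10^10 (mod 173).
10^1 ≡ 10 (mod 173)
10^2 = (10^1)^2 ≡ 10^2 = 100 ≡ 100 (mod 173)
10^4 = (10^2)^2 ≡ 100^2 = 10000 ≡ 139 (mod 173)
10^8 = (10^4)^2 ≡ 139^2 = 19321 ≡ 118 (mod 173)
10^10 = 10^8 · 10^2 ≡ 118 · 100 ≡ 36 (mod 173).

36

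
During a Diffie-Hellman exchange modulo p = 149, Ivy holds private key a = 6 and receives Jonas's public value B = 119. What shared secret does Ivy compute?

Shared key K = 119^6 mod 149.
119^1 ≡ 119 (mod 149)
119^2 = (119^1)^2 ≡ 119^2 = 14161 ≡ 6 (mod 149)
119^4 = (119^2)^2 ≡ 6^2 = 36 ≡ 36 (mod 149)
119^6 = 119^4 · 119^2 ≡ 36 · 6 ≡ 67 (mod 149).

67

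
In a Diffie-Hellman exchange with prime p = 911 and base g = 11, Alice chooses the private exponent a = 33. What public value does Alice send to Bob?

881

Public value = 11^33 (mod 911).
11^1 ≡ 11 (mod 911)
11^2 = (11^1)^2 ≡ 11^2 = 121 ≡ 121 (mod 911)
11^4 = (11^2)^2 ≡ 121^2 = 14641 ≡ 65 (mod 911)
11^8 = (11^4)^2 ≡ 65^2 = 4225 ≡ 581 (mod 911)
11^16 = (11^8)^2 ≡ 581^2 = 337561 ≡ 491 (mod 911)
11^32 = (11^16)^2 ≡ 491^2 = 241081 ≡ 577 (mod 911)
11^33 = 11^32 · 11^1 ≡ 577 · 11 ≡ 881 (mod 911).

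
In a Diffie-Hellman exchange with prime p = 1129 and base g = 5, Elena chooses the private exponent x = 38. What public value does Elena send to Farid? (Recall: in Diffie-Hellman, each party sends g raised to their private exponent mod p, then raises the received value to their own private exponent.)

Public value = 5^38 (mod 1129).
5^1 ≡ 5 (mod 1129)
5^2 = (5^1)^2 ≡ 5^2 = 25 ≡ 25 (mod 1129)
5^4 = (5^2)^2 ≡ 25^2 = 625 ≡ 625 (mod 1129)
5^8 = (5^4)^2 ≡ 625^2 = 390625 ≡ 1120 (mod 1129)
5^16 = (5^8)^2 ≡ 1120^2 = 1254400 ≡ 81 (mod 1129)
5^32 = (5^16)^2 ≡ 81^2 = 6561 ≡ 916 (mod 1129)
5^38 = 5^32 · 5^4 · 5^2 ≡ 916 · 625 · 25 ≡ 167 (mod 1129).

167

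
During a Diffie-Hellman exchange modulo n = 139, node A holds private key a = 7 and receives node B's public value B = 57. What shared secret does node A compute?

Shared key K = 57^7 mod 139.
57^1 ≡ 57 (mod 139)
57^2 = (57^1)^2 ≡ 57^2 = 3249 ≡ 52 (mod 139)
57^4 = (57^2)^2 ≡ 52^2 = 2704 ≡ 63 (mod 139)
57^7 = 57^4 · 57^2 · 57^1 ≡ 63 · 52 · 57 ≡ 55 (mod 139).

55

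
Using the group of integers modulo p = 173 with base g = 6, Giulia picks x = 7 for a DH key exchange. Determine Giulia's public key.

22

Public value = 6^7 (mod 173).
6^1 ≡ 6 (mod 173)
6^2 = (6^1)^2 ≡ 6^2 = 36 ≡ 36 (mod 173)
6^4 = (6^2)^2 ≡ 36^2 = 1296 ≡ 85 (mod 173)
6^7 = 6^4 · 6^2 · 6^1 ≡ 85 · 36 · 6 ≡ 22 (mod 173).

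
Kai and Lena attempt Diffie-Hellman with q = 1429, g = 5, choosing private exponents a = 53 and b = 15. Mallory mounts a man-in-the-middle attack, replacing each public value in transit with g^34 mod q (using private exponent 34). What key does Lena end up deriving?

202

Lena receives Mallory's public value M = 5^34 mod 1429 instead of the honest one.
5^1 ≡ 5 (mod 1429)
5^2 = (5^1)^2 ≡ 5^2 = 25 ≡ 25 (mod 1429)
5^4 = (5^2)^2 ≡ 25^2 = 625 ≡ 625 (mod 1429)
5^8 = (5^4)^2 ≡ 625^2 = 390625 ≡ 508 (mod 1429)
5^16 = (5^8)^2 ≡ 508^2 = 258064 ≡ 844 (mod 1429)
5^32 = (5^16)^2 ≡ 844^2 = 712336 ≡ 694 (mod 1429)
5^34 = 5^32 · 5^2 ≡ 694 · 25 ≡ 202 (mod 1429).
So M = 202. Lena computes K = M^15 mod 1429.
202^1 ≡ 202 (mod 1429)
202^2 = (202^1)^2 ≡ 202^2 = 40804 ≡ 792 (mod 1429)
202^4 = (202^2)^2 ≡ 792^2 = 627264 ≡ 1362 (mod 1429)
202^8 = (202^4)^2 ≡ 1362^2 = 1855044 ≡ 202 (mod 1429)
202^15 = 202^8 · 202^4 · 202^2 · 202^1 ≡ 202 · 1362 · 792 · 202 ≡ 202 (mod 1429).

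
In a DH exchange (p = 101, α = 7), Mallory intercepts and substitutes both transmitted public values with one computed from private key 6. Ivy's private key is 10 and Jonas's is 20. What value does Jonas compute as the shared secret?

Jonas receives Mallory's public value M = 7^6 mod 101 instead of the honest one.
7^1 ≡ 7 (mod 101)
7^2 = (7^1)^2 ≡ 7^2 = 49 ≡ 49 (mod 101)
7^4 = (7^2)^2 ≡ 49^2 = 2401 ≡ 78 (mod 101)
7^6 = 7^4 · 7^2 ≡ 78 · 49 ≡ 85 (mod 101).
So M = 85. Jonas computes K = M^20 mod 101.
85^1 ≡ 85 (mod 101)
85^2 = (85^1)^2 ≡ 85^2 = 7225 ≡ 54 (mod 101)
85^4 = (85^2)^2 ≡ 54^2 = 2916 ≡ 88 (mod 101)
85^8 = (85^4)^2 ≡ 88^2 = 7744 ≡ 68 (mod 101)
85^16 = (85^8)^2 ≡ 68^2 = 4624 ≡ 79 (mod 101)
85^20 = 85^16 · 85^4 ≡ 79 · 88 ≡ 84 (mod 101).

84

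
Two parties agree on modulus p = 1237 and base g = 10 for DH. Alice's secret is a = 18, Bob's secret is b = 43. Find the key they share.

Bob sends B = g^b mod p = 10^43 mod 1237.
10^1 ≡ 10 (mod 1237)
10^2 = (10^1)^2 ≡ 10^2 = 100 ≡ 100 (mod 1237)
10^4 = (10^2)^2 ≡ 100^2 = 10000 ≡ 104 (mod 1237)
10^8 = (10^4)^2 ≡ 104^2 = 10816 ≡ 920 (mod 1237)
10^16 = (10^8)^2 ≡ 920^2 = 846400 ≡ 292 (mod 1237)
10^32 = (10^16)^2 ≡ 292^2 = 85264 ≡ 1148 (mod 1237)
10^43 = 10^32 · 10^8 · 10^2 · 10^1 ≡ 1148 · 920 · 100 · 10 ≡ 741 (mod 1237).
So B = 741. Alice then computes K = B^a mod p = 741^18 mod 1237.
741^1 ≡ 741 (mod 1237)
741^2 = (741^1)^2 ≡ 741^2 = 549081 ≡ 1090 (mod 1237)
741^4 = (741^2)^2 ≡ 1090^2 = 1188100 ≡ 580 (mod 1237)
741^8 = (741^4)^2 ≡ 580^2 = 336400 ≡ 1173 (mod 1237)
741^16 = (741^8)^2 ≡ 1173^2 = 1375929 ≡ 385 (mod 1237)
741^18 = 741^16 · 741^2 ≡ 385 · 1090 ≡ 307 (mod 1237).

307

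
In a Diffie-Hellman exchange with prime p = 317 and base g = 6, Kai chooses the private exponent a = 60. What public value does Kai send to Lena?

165

Public value = 6^60 mod 317.
6^1 ≡ 6 (mod 317)
6^2 = (6^1)^2 ≡ 6^2 = 36 ≡ 36 (mod 317)
6^4 = (6^2)^2 ≡ 36^2 = 1296 ≡ 28 (mod 317)
6^8 = (6^4)^2 ≡ 28^2 = 784 ≡ 150 (mod 317)
6^16 = (6^8)^2 ≡ 150^2 = 22500 ≡ 310 (mod 317)
6^32 = (6^16)^2 ≡ 310^2 = 96100 ≡ 49 (mod 317)
6^60 = 6^32 · 6^16 · 6^8 · 6^4 ≡ 49 · 310 · 150 · 28 ≡ 165 (mod 317).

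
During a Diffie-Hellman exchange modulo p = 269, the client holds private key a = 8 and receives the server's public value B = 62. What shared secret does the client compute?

118

Shared key K = 62^8 mod 269.
62^1 ≡ 62 (mod 269)
62^2 = (62^1)^2 ≡ 62^2 = 3844 ≡ 78 (mod 269)
62^4 = (62^2)^2 ≡ 78^2 = 6084 ≡ 166 (mod 269)
62^8 = (62^4)^2 ≡ 166^2 = 27556 ≡ 118 (mod 269)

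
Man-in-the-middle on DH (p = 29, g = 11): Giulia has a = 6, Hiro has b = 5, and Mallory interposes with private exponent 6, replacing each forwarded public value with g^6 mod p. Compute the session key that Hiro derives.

Hiro receives Mallory's public value M = 11^6 mod 29 instead of the honest one.
11^1 ≡ 11 (mod 29)
11^2 = (11^1)^2 ≡ 11^2 = 121 ≡ 5 (mod 29)
11^4 = (11^2)^2 ≡ 5^2 = 25 ≡ 25 (mod 29)
11^6 = 11^4 · 11^2 ≡ 25 · 5 ≡ 9 (mod 29).
So M = 9. Hiro computes K = M^5 mod 29.
9^1 ≡ 9 (mod 29)
9^2 = (9^1)^2 ≡ 9^2 = 81 ≡ 23 (mod 29)
9^4 = (9^2)^2 ≡ 23^2 = 529 ≡ 7 (mod 29)
9^5 = 9^4 · 9^1 ≡ 7 · 9 ≡ 5 (mod 29).

5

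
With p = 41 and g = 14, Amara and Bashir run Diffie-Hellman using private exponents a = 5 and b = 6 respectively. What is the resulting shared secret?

9

Amara sends A = g^a mod p = 14^5 mod 41.
14^1 ≡ 14 (mod 41)
14^2 = (14^1)^2 ≡ 14^2 = 196 ≡ 32 (mod 41)
14^4 = (14^2)^2 ≡ 32^2 = 1024 ≡ 40 (mod 41)
14^5 = 14^4 · 14^1 ≡ 40 · 14 ≡ 27 (mod 41).
So A = 27. Bashir then computes K = A^b mod p = 27^6 mod 41.
27^1 ≡ 27 (mod 41)
27^2 = (27^1)^2 ≡ 27^2 = 729 ≡ 32 (mod 41)
27^4 = (27^2)^2 ≡ 32^2 = 1024 ≡ 40 (mod 41)
27^6 = 27^4 · 27^2 ≡ 40 · 32 ≡ 9 (mod 41).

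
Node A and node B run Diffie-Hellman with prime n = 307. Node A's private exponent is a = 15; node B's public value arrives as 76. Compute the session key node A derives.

269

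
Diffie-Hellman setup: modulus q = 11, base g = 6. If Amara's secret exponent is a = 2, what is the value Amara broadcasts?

3

Public value = 6^2 mod 11.
6^1 ≡ 6 (mod 11)
6^2 = (6^1)^2 ≡ 6^2 = 36 ≡ 3 (mod 11)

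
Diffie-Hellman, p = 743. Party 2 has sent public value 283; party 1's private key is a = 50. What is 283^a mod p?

85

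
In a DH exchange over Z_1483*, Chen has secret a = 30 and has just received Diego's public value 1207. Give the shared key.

269

Shared key K = 1207^30 mod 1483.
1207^1 ≡ 1207 (mod 1483)
1207^2 = (1207^1)^2 ≡ 1207^2 = 1456849 ≡ 543 (mod 1483)
1207^4 = (1207^2)^2 ≡ 543^2 = 294849 ≡ 1215 (mod 1483)
1207^8 = (1207^4)^2 ≡ 1215^2 = 1476225 ≡ 640 (mod 1483)
1207^16 = (1207^8)^2 ≡ 640^2 = 409600 ≡ 292 (mod 1483)
1207^30 = 1207^16 · 1207^8 · 1207^4 · 1207^2 ≡ 292 · 640 · 1215 · 543 ≡ 269 (mod 1483).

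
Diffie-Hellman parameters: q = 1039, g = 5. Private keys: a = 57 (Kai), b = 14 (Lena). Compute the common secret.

642

Lena sends B = g^b mod q = 5^14 mod 1039.
5^1 ≡ 5 (mod 1039)
5^2 = (5^1)^2 ≡ 5^2 = 25 ≡ 25 (mod 1039)
5^4 = (5^2)^2 ≡ 25^2 = 625 ≡ 625 (mod 1039)
5^8 = (5^4)^2 ≡ 625^2 = 390625 ≡ 1000 (mod 1039)
5^14 = 5^8 · 5^4 · 5^2 ≡ 1000 · 625 · 25 ≡ 518 (mod 1039).
So B = 518. Kai then computes K = B^a mod q = 518^57 mod 1039.
518^1 ≡ 518 (mod 1039)
518^2 = (518^1)^2 ≡ 518^2 = 268324 ≡ 262 (mod 1039)
518^4 = (518^2)^2 ≡ 262^2 = 68644 ≡ 70 (mod 1039)
518^8 = (518^4)^2 ≡ 70^2 = 4900 ≡ 744 (mod 1039)
518^16 = (518^8)^2 ≡ 744^2 = 553536 ≡ 788 (mod 1039)
518^32 = (518^16)^2 ≡ 788^2 = 620944 ≡ 661 (mod 1039)
518^57 = 518^32 · 518^16 · 518^8 · 518^1 ≡ 661 · 788 · 744 · 518 ≡ 642 (mod 1039).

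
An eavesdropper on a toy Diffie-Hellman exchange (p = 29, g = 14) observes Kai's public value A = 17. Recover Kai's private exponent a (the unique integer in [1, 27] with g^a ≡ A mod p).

21

Try successive powers of 14 modulo 29:
14^1 ≡ 14
14^2 ≡ 22
14^3 ≡ 18
14^4 ≡ 20
14^5 ≡ 19
14^6 ≡ 5
14^7 ≡ 12
14^8 ≡ 23
14^9 ≡ 3
14^10 ≡ 13
14^11 ≡ 8
14^12 ≡ 25
14^13 ≡ 2
14^14 ≡ 28
14^15 ≡ 15
14^16 ≡ 7
14^17 ≡ 11
14^18 ≡ 9
14^19 ≡ 10
14^20 ≡ 24
14^21 ≡ 17
Found: a = 21.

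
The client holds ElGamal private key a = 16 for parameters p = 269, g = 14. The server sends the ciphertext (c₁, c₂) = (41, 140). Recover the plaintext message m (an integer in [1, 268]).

257

Shared mask s = c₁^a mod p = 41^16 mod 269.
41^1 ≡ 41 (mod 269)
41^2 = (41^1)^2 ≡ 41^2 = 1681 ≡ 67 (mod 269)
41^4 = (41^2)^2 ≡ 67^2 = 4489 ≡ 185 (mod 269)
41^8 = (41^4)^2 ≡ 185^2 = 34225 ≡ 62 (mod 269)
41^16 = (41^8)^2 ≡ 62^2 = 3844 ≡ 78 (mod 269)
So s = 78; s⁻¹ ≡ 169 (mod 269).
m = c₂ · s⁻¹ mod 269 = 140 · 169 mod 269 = 257.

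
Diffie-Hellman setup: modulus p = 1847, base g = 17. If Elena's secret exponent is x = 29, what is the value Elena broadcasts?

106

Public value = 17^29 (mod 1847).
17^1 ≡ 17 (mod 1847)
17^2 = (17^1)^2 ≡ 17^2 = 289 ≡ 289 (mod 1847)
17^4 = (17^2)^2 ≡ 289^2 = 83521 ≡ 406 (mod 1847)
17^8 = (17^4)^2 ≡ 406^2 = 164836 ≡ 453 (mod 1847)
17^16 = (17^8)^2 ≡ 453^2 = 205209 ≡ 192 (mod 1847)
17^29 = 17^16 · 17^8 · 17^4 · 17^1 ≡ 192 · 453 · 406 · 17 ≡ 106 (mod 1847).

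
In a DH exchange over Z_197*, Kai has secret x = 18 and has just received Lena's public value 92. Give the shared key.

Shared key K = 92^18 mod 197.
92^1 ≡ 92 (mod 197)
92^2 = (92^1)^2 ≡ 92^2 = 8464 ≡ 190 (mod 197)
92^4 = (92^2)^2 ≡ 190^2 = 36100 ≡ 49 (mod 197)
92^8 = (92^4)^2 ≡ 49^2 = 2401 ≡ 37 (mod 197)
92^16 = (92^8)^2 ≡ 37^2 = 1369 ≡ 187 (mod 197)
92^18 = 92^16 · 92^2 ≡ 187 · 190 ≡ 70 (mod 197).

70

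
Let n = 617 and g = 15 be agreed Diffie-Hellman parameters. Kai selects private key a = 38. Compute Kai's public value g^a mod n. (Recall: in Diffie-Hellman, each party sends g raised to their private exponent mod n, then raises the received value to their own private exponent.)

128

Public value = 15^38 mod 617.
15^1 ≡ 15 (mod 617)
15^2 = (15^1)^2 ≡ 15^2 = 225 ≡ 225 (mod 617)
15^4 = (15^2)^2 ≡ 225^2 = 50625 ≡ 31 (mod 617)
15^8 = (15^4)^2 ≡ 31^2 = 961 ≡ 344 (mod 617)
15^16 = (15^8)^2 ≡ 344^2 = 118336 ≡ 489 (mod 617)
15^32 = (15^16)^2 ≡ 489^2 = 239121 ≡ 342 (mod 617)
15^38 = 15^32 · 15^4 · 15^2 ≡ 342 · 31 · 225 ≡ 128 (mod 617).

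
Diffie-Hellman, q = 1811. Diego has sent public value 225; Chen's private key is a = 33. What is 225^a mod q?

Shared key K = 225^33 mod 1811.
225^1 ≡ 225 (mod 1811)
225^2 = (225^1)^2 ≡ 225^2 = 50625 ≡ 1728 (mod 1811)
225^4 = (225^2)^2 ≡ 1728^2 = 2985984 ≡ 1456 (mod 1811)
225^8 = (225^4)^2 ≡ 1456^2 = 2119936 ≡ 1066 (mod 1811)
225^16 = (225^8)^2 ≡ 1066^2 = 1136356 ≡ 859 (mod 1811)
225^32 = (225^16)^2 ≡ 859^2 = 737881 ≡ 804 (mod 1811)
225^33 = 225^32 · 225^1 ≡ 804 · 225 ≡ 1611 (mod 1811).

1611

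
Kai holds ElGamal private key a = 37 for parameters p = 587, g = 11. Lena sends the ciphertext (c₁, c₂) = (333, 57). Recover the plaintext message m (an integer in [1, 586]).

Shared mask s = c₁^a mod p = 333^37 mod 587.
333^1 ≡ 333 (mod 587)
333^2 = (333^1)^2 ≡ 333^2 = 110889 ≡ 533 (mod 587)
333^4 = (333^2)^2 ≡ 533^2 = 284089 ≡ 568 (mod 587)
333^8 = (333^4)^2 ≡ 568^2 = 322624 ≡ 361 (mod 587)
333^16 = (333^8)^2 ≡ 361^2 = 130321 ≡ 7 (mod 587)
333^32 = (333^16)^2 ≡ 7^2 = 49 ≡ 49 (mod 587)
333^37 = 333^32 · 333^4 · 333^1 ≡ 49 · 568 · 333 ≡ 500 (mod 587).
So s = 500; s⁻¹ ≡ 560 (mod 587).
m = c₂ · s⁻¹ mod 587 = 57 · 560 mod 587 = 222.

222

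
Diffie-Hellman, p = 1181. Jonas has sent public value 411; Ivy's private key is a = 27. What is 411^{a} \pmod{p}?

783

Shared key K = 411^27 mod 1181.
411^1 ≡ 411 (mod 1181)
411^2 = (411^1)^2 ≡ 411^2 = 168921 ≡ 38 (mod 1181)
411^4 = (411^2)^2 ≡ 38^2 = 1444 ≡ 263 (mod 1181)
411^8 = (411^4)^2 ≡ 263^2 = 69169 ≡ 671 (mod 1181)
411^16 = (411^8)^2 ≡ 671^2 = 450241 ≡ 280 (mod 1181)
411^27 = 411^16 · 411^8 · 411^2 · 411^1 ≡ 280 · 671 · 38 · 411 ≡ 783 (mod 1181).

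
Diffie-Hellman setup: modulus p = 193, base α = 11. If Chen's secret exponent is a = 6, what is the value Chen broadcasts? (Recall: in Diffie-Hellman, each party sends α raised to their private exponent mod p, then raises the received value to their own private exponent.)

14

Public value = 11^6 mod 193.
11^1 ≡ 11 (mod 193)
11^2 = (11^1)^2 ≡ 11^2 = 121 ≡ 121 (mod 193)
11^4 = (11^2)^2 ≡ 121^2 = 14641 ≡ 166 (mod 193)
11^6 = 11^4 · 11^2 ≡ 166 · 121 ≡ 14 (mod 193).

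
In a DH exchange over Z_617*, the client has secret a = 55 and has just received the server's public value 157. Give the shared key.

423

Shared key K = 157^55 mod 617.
157^1 ≡ 157 (mod 617)
157^2 = (157^1)^2 ≡ 157^2 = 24649 ≡ 586 (mod 617)
157^4 = (157^2)^2 ≡ 586^2 = 343396 ≡ 344 (mod 617)
157^8 = (157^4)^2 ≡ 344^2 = 118336 ≡ 489 (mod 617)
157^16 = (157^8)^2 ≡ 489^2 = 239121 ≡ 342 (mod 617)
157^32 = (157^16)^2 ≡ 342^2 = 116964 ≡ 351 (mod 617)
157^55 = 157^32 · 157^16 · 157^4 · 157^2 · 157^1 ≡ 351 · 342 · 344 · 586 · 157 ≡ 423 (mod 617).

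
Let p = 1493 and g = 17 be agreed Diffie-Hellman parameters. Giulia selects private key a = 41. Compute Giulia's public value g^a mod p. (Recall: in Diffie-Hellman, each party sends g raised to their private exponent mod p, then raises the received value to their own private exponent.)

Public value = 17^41 mod 1493.
17^1 ≡ 17 (mod 1493)
17^2 = (17^1)^2 ≡ 17^2 = 289 ≡ 289 (mod 1493)
17^4 = (17^2)^2 ≡ 289^2 = 83521 ≡ 1406 (mod 1493)
17^8 = (17^4)^2 ≡ 1406^2 = 1976836 ≡ 104 (mod 1493)
17^16 = (17^8)^2 ≡ 104^2 = 10816 ≡ 365 (mod 1493)
17^32 = (17^16)^2 ≡ 365^2 = 133225 ≡ 348 (mod 1493)
17^41 = 17^32 · 17^8 · 17^1 ≡ 348 · 104 · 17 ≡ 148 (mod 1493).

148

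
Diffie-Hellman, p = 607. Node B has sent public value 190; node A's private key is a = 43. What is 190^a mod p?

Shared key K = 190^43 mod 607.
190^1 ≡ 190 (mod 607)
190^2 = (190^1)^2 ≡ 190^2 = 36100 ≡ 287 (mod 607)
190^4 = (190^2)^2 ≡ 287^2 = 82369 ≡ 424 (mod 607)
190^8 = (190^4)^2 ≡ 424^2 = 179776 ≡ 104 (mod 607)
190^16 = (190^8)^2 ≡ 104^2 = 10816 ≡ 497 (mod 607)
190^32 = (190^16)^2 ≡ 497^2 = 247009 ≡ 567 (mod 607)
190^43 = 190^32 · 190^8 · 190^2 · 190^1 ≡ 567 · 104 · 287 · 190 ≡ 205 (mod 607).

205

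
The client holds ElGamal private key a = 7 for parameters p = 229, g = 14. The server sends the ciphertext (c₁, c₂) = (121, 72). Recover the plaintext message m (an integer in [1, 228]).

Shared mask s = c₁^a mod p = 121^7 mod 229.
121^1 ≡ 121 (mod 229)
121^2 = (121^1)^2 ≡ 121^2 = 14641 ≡ 214 (mod 229)
121^4 = (121^2)^2 ≡ 214^2 = 45796 ≡ 225 (mod 229)
121^7 = 121^4 · 121^2 · 121^1 ≡ 225 · 214 · 121 ≡ 161 (mod 229).
So s = 161; s⁻¹ ≡ 165 (mod 229).
m = c₂ · s⁻¹ mod 229 = 72 · 165 mod 229 = 201.

201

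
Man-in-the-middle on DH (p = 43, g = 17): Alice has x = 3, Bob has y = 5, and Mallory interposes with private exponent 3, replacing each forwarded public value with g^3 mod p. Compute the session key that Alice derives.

Alice receives Mallory's public value M = 17^3 mod 43 instead of the honest one.
17^1 ≡ 17 (mod 43)
17^2 = (17^1)^2 ≡ 17^2 = 289 ≡ 31 (mod 43)
17^3 = 17^2 · 17^1 ≡ 31 · 17 ≡ 11 (mod 43).
So M = 11. Alice computes K = M^3 mod 43.
11^1 ≡ 11 (mod 43)
11^2 = (11^1)^2 ≡ 11^2 = 121 ≡ 35 (mod 43)
11^3 = 11^2 · 11^1 ≡ 35 · 11 ≡ 41 (mod 43).

41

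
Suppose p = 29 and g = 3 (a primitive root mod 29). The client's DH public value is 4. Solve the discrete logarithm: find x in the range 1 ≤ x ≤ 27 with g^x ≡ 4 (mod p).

Try successive powers of 3 modulo 29:
3^1 ≡ 3
3^2 ≡ 9
3^3 ≡ 27
3^4 ≡ 23
3^5 ≡ 11
3^6 ≡ 4
Found: x = 6.

6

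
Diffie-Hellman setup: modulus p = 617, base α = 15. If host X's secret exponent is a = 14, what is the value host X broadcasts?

Public value = 15^14 mod 617.
15^1 ≡ 15 (mod 617)
15^2 = (15^1)^2 ≡ 15^2 = 225 ≡ 225 (mod 617)
15^4 = (15^2)^2 ≡ 225^2 = 50625 ≡ 31 (mod 617)
15^8 = (15^4)^2 ≡ 31^2 = 961 ≡ 344 (mod 617)
15^14 = 15^8 · 15^4 · 15^2 ≡ 344 · 31 · 225 ≡ 504 (mod 617).

504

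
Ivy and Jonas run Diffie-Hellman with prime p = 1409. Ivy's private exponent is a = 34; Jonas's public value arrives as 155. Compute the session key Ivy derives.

Shared key K = 155^34 mod 1409.
155^1 ≡ 155 (mod 1409)
155^2 = (155^1)^2 ≡ 155^2 = 24025 ≡ 72 (mod 1409)
155^4 = (155^2)^2 ≡ 72^2 = 5184 ≡ 957 (mod 1409)
155^8 = (155^4)^2 ≡ 957^2 = 915849 ≡ 1408 (mod 1409)
155^16 = (155^8)^2 ≡ 1408^2 = 1982464 ≡ 1 (mod 1409)
155^32 = (155^16)^2 ≡ 1^2 = 1 ≡ 1 (mod 1409)
155^34 = 155^32 · 155^2 ≡ 1 · 72 ≡ 72 (mod 1409).

72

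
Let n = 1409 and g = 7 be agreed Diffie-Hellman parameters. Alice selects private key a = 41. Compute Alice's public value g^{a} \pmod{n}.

Public value = 7^{41} \pmod{1409}.
7^1 ≡ 7 (mod 1409)
7^2 = (7^1)^2 ≡ 7^2 = 49 ≡ 49 (mod 1409)
7^4 = (7^2)^2 ≡ 49^2 = 2401 ≡ 992 (mod 1409)
7^8 = (7^4)^2 ≡ 992^2 = 984064 ≡ 582 (mod 1409)
7^16 = (7^8)^2 ≡ 582^2 = 338724 ≡ 564 (mod 1409)
7^32 = (7^16)^2 ≡ 564^2 = 318096 ≡ 1071 (mod 1409)
7^41 = 7^32 · 7^8 · 7^1 ≡ 1071 · 582 · 7 ≡ 990 (mod 1409).

990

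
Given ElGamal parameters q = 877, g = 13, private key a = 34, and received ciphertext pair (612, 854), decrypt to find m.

Shared mask s = c₁^a mod q = 612^34 mod 877.
612^1 ≡ 612 (mod 877)
612^2 = (612^1)^2 ≡ 612^2 = 374544 ≡ 65 (mod 877)
612^4 = (612^2)^2 ≡ 65^2 = 4225 ≡ 717 (mod 877)
612^8 = (612^4)^2 ≡ 717^2 = 514089 ≡ 167 (mod 877)
612^16 = (612^8)^2 ≡ 167^2 = 27889 ≡ 702 (mod 877)
612^32 = (612^16)^2 ≡ 702^2 = 492804 ≡ 807 (mod 877)
612^34 = 612^32 · 612^2 ≡ 807 · 65 ≡ 712 (mod 877).
So s = 712; s⁻¹ ≡ 388 (mod 877).
m = c₂ · s⁻¹ mod 877 = 854 · 388 mod 877 = 723.

723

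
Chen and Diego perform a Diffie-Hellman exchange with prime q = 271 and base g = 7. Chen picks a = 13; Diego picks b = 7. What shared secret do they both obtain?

Diego sends B = g^b mod q = 7^7 mod 271.
7^1 ≡ 7 (mod 271)
7^2 = (7^1)^2 ≡ 7^2 = 49 ≡ 49 (mod 271)
7^4 = (7^2)^2 ≡ 49^2 = 2401 ≡ 233 (mod 271)
7^7 = 7^4 · 7^2 · 7^1 ≡ 233 · 49 · 7 ≡ 245 (mod 271).
So B = 245. Chen then computes K = B^a mod q = 245^13 mod 271.
245^1 ≡ 245 (mod 271)
245^2 = (245^1)^2 ≡ 245^2 = 60025 ≡ 134 (mod 271)
245^4 = (245^2)^2 ≡ 134^2 = 17956 ≡ 70 (mod 271)
245^8 = (245^4)^2 ≡ 70^2 = 4900 ≡ 22 (mod 271)
245^13 = 245^8 · 245^4 · 245^1 ≡ 22 · 70 · 245 ≡ 68 (mod 271).

68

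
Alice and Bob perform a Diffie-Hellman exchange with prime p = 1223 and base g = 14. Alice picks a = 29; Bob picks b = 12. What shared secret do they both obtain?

907

Bob sends B = g^b mod p = 14^12 mod 1223.
14^1 ≡ 14 (mod 1223)
14^2 = (14^1)^2 ≡ 14^2 = 196 ≡ 196 (mod 1223)
14^4 = (14^2)^2 ≡ 196^2 = 38416 ≡ 503 (mod 1223)
14^8 = (14^4)^2 ≡ 503^2 = 253009 ≡ 1071 (mod 1223)
14^12 = 14^8 · 14^4 ≡ 1071 · 503 ≡ 593 (mod 1223).
So B = 593. Alice then computes K = B^a mod p = 593^29 mod 1223.
593^1 ≡ 593 (mod 1223)
593^2 = (593^1)^2 ≡ 593^2 = 351649 ≡ 648 (mod 1223)
593^4 = (593^2)^2 ≡ 648^2 = 419904 ≡ 415 (mod 1223)
593^8 = (593^4)^2 ≡ 415^2 = 172225 ≡ 1005 (mod 1223)
593^16 = (593^8)^2 ≡ 1005^2 = 1010025 ≡ 1050 (mod 1223)
593^29 = 593^16 · 593^8 · 593^4 · 593^1 ≡ 1050 · 1005 · 415 · 593 ≡ 907 (mod 1223).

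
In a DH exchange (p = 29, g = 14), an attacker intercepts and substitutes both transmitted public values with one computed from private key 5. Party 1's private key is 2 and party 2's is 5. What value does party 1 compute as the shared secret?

Party 1 receives an attacker's public value M = 14^5 mod 29 instead of the honest one.
14^1 ≡ 14 (mod 29)
14^2 = (14^1)^2 ≡ 14^2 = 196 ≡ 22 (mod 29)
14^4 = (14^2)^2 ≡ 22^2 = 484 ≡ 20 (mod 29)
14^5 = 14^4 · 14^1 ≡ 20 · 14 ≡ 19 (mod 29).
So M = 19. Party 1 computes K = M^2 mod 29.
19^1 ≡ 19 (mod 29)
19^2 = (19^1)^2 ≡ 19^2 = 361 ≡ 13 (mod 29)

13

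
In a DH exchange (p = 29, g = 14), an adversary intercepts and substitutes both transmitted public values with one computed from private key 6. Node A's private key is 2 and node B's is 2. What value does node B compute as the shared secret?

Node B receives an adversary's public value M = 14^6 mod 29 instead of the honest one.
14^1 ≡ 14 (mod 29)
14^2 = (14^1)^2 ≡ 14^2 = 196 ≡ 22 (mod 29)
14^4 = (14^2)^2 ≡ 22^2 = 484 ≡ 20 (mod 29)
14^6 = 14^4 · 14^2 ≡ 20 · 22 ≡ 5 (mod 29).
So M = 5. Node B computes K = M^2 mod 29.
5^1 ≡ 5 (mod 29)
5^2 = (5^1)^2 ≡ 5^2 = 25 ≡ 25 (mod 29)

25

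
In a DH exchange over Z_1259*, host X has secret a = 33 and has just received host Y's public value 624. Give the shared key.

106

Shared key K = 624^33 mod 1259.
624^1 ≡ 624 (mod 1259)
624^2 = (624^1)^2 ≡ 624^2 = 389376 ≡ 345 (mod 1259)
624^4 = (624^2)^2 ≡ 345^2 = 119025 ≡ 679 (mod 1259)
624^8 = (624^4)^2 ≡ 679^2 = 461041 ≡ 247 (mod 1259)
624^16 = (624^8)^2 ≡ 247^2 = 61009 ≡ 577 (mod 1259)
624^32 = (624^16)^2 ≡ 577^2 = 332929 ≡ 553 (mod 1259)
624^33 = 624^32 · 624^1 ≡ 553 · 624 ≡ 106 (mod 1259).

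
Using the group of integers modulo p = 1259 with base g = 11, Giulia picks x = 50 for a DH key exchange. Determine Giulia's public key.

576

Public value = 11^50 (mod 1259).
11^1 ≡ 11 (mod 1259)
11^2 = (11^1)^2 ≡ 11^2 = 121 ≡ 121 (mod 1259)
11^4 = (11^2)^2 ≡ 121^2 = 14641 ≡ 792 (mod 1259)
11^8 = (11^4)^2 ≡ 792^2 = 627264 ≡ 282 (mod 1259)
11^16 = (11^8)^2 ≡ 282^2 = 79524 ≡ 207 (mod 1259)
11^32 = (11^16)^2 ≡ 207^2 = 42849 ≡ 43 (mod 1259)
11^50 = 11^32 · 11^16 · 11^2 ≡ 43 · 207 · 121 ≡ 576 (mod 1259).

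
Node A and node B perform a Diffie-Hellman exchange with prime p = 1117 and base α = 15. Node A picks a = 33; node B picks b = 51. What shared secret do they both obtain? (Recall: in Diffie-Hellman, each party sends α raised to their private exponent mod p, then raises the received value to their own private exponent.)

697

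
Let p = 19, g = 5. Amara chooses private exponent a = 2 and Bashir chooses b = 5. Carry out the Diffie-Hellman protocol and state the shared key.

Amara sends A = g^a mod p = 5^2 mod 19.
5^1 ≡ 5 (mod 19)
5^2 = (5^1)^2 ≡ 5^2 = 25 ≡ 6 (mod 19)
So A = 6. Bashir then computes K = A^b mod p = 6^5 mod 19.
6^1 ≡ 6 (mod 19)
6^2 = (6^1)^2 ≡ 6^2 = 36 ≡ 17 (mod 19)
6^4 = (6^2)^2 ≡ 17^2 = 289 ≡ 4 (mod 19)
6^5 = 6^4 · 6^1 ≡ 4 · 6 ≡ 5 (mod 19).

5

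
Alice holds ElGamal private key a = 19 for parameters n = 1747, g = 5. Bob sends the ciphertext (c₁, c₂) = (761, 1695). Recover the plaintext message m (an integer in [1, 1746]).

Shared mask s = c₁^a mod n = 761^19 mod 1747.
761^1 ≡ 761 (mod 1747)
761^2 = (761^1)^2 ≡ 761^2 = 579121 ≡ 864 (mod 1747)
761^4 = (761^2)^2 ≡ 864^2 = 746496 ≡ 527 (mod 1747)
761^8 = (761^4)^2 ≡ 527^2 = 277729 ≡ 1703 (mod 1747)
761^16 = (761^8)^2 ≡ 1703^2 = 2900209 ≡ 189 (mod 1747)
761^19 = 761^16 · 761^2 · 761^1 ≡ 189 · 864 · 761 ≡ 652 (mod 1747).
So s = 652; s⁻¹ ≡ 978 (mod 1747).
m = c₂ · s⁻¹ mod 1747 = 1695 · 978 mod 1747 = 1554.

1554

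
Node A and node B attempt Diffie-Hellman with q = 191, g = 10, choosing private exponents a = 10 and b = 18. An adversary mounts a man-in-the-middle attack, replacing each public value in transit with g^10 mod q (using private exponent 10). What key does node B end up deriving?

52

Node B receives an adversary's public value M = 10^10 mod 191 instead of the honest one.
10^1 ≡ 10 (mod 191)
10^2 = (10^1)^2 ≡ 10^2 = 100 ≡ 100 (mod 191)
10^4 = (10^2)^2 ≡ 100^2 = 10000 ≡ 68 (mod 191)
10^8 = (10^4)^2 ≡ 68^2 = 4624 ≡ 40 (mod 191)
10^10 = 10^8 · 10^2 ≡ 40 · 100 ≡ 180 (mod 191).
So M = 180. Node B computes K = M^18 mod 191.
180^1 ≡ 180 (mod 191)
180^2 = (180^1)^2 ≡ 180^2 = 32400 ≡ 121 (mod 191)
180^4 = (180^2)^2 ≡ 121^2 = 14641 ≡ 125 (mod 191)
180^8 = (180^4)^2 ≡ 125^2 = 15625 ≡ 154 (mod 191)
180^16 = (180^8)^2 ≡ 154^2 = 23716 ≡ 32 (mod 191)
180^18 = 180^16 · 180^2 ≡ 32 · 121 ≡ 52 (mod 191).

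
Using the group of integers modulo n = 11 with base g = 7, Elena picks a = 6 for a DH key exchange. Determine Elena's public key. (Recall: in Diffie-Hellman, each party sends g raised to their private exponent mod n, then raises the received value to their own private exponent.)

4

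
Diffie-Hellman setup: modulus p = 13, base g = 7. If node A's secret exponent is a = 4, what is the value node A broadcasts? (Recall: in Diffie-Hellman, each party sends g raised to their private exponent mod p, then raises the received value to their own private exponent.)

9

Public value = 7^4 (mod 13).
7^1 ≡ 7 (mod 13)
7^2 = (7^1)^2 ≡ 7^2 = 49 ≡ 10 (mod 13)
7^4 = (7^2)^2 ≡ 10^2 = 100 ≡ 9 (mod 13)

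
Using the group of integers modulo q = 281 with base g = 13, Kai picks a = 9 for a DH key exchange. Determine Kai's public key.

Public value = 13^9 (mod 281).
13^1 ≡ 13 (mod 281)
13^2 = (13^1)^2 ≡ 13^2 = 169 ≡ 169 (mod 281)
13^4 = (13^2)^2 ≡ 169^2 = 28561 ≡ 180 (mod 281)
13^8 = (13^4)^2 ≡ 180^2 = 32400 ≡ 85 (mod 281)
13^9 = 13^8 · 13^1 ≡ 85 · 13 ≡ 262 (mod 281).

262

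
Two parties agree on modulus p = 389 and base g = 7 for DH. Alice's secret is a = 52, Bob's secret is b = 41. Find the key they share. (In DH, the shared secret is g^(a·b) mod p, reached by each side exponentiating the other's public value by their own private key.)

262

Bob sends B = g^b mod p = 7^41 mod 389.
7^1 ≡ 7 (mod 389)
7^2 = (7^1)^2 ≡ 7^2 = 49 ≡ 49 (mod 389)
7^4 = (7^2)^2 ≡ 49^2 = 2401 ≡ 67 (mod 389)
7^8 = (7^4)^2 ≡ 67^2 = 4489 ≡ 210 (mod 389)
7^16 = (7^8)^2 ≡ 210^2 = 44100 ≡ 143 (mod 389)
7^32 = (7^16)^2 ≡ 143^2 = 20449 ≡ 221 (mod 389)
7^41 = 7^32 · 7^8 · 7^1 ≡ 221 · 210 · 7 ≡ 55 (mod 389).
So B = 55. Alice then computes K = B^a mod p = 55^52 mod 389.
55^1 ≡ 55 (mod 389)
55^2 = (55^1)^2 ≡ 55^2 = 3025 ≡ 302 (mod 389)
55^4 = (55^2)^2 ≡ 302^2 = 91204 ≡ 178 (mod 389)
55^8 = (55^4)^2 ≡ 178^2 = 31684 ≡ 175 (mod 389)
55^16 = (55^8)^2 ≡ 175^2 = 30625 ≡ 283 (mod 389)
55^32 = (55^16)^2 ≡ 283^2 = 80089 ≡ 344 (mod 389)
55^52 = 55^32 · 55^16 · 55^4 ≡ 344 · 283 · 178 ≡ 262 (mod 389).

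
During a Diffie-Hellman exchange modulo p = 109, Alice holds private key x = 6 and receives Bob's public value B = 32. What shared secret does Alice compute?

Shared key K = 32^6 mod 109.
32^1 ≡ 32 (mod 109)
32^2 = (32^1)^2 ≡ 32^2 = 1024 ≡ 43 (mod 109)
32^4 = (32^2)^2 ≡ 43^2 = 1849 ≡ 105 (mod 109)
32^6 = 32^4 · 32^2 ≡ 105 · 43 ≡ 46 (mod 109).

46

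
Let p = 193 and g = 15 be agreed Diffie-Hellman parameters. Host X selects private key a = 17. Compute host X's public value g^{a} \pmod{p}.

156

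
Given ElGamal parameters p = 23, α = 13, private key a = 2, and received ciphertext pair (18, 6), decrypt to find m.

3

Shared mask s = c₁^a mod p = 18^2 mod 23.
18^1 ≡ 18 (mod 23)
18^2 = (18^1)^2 ≡ 18^2 = 324 ≡ 2 (mod 23)
So s = 2; s⁻¹ ≡ 12 (mod 23).
m = c₂ · s⁻¹ mod 23 = 6 · 12 mod 23 = 3.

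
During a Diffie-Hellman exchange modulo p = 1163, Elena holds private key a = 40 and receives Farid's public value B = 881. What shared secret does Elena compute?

Shared key K = 881^40 mod 1163.
881^1 ≡ 881 (mod 1163)
881^2 = (881^1)^2 ≡ 881^2 = 776161 ≡ 440 (mod 1163)
881^4 = (881^2)^2 ≡ 440^2 = 193600 ≡ 542 (mod 1163)
881^8 = (881^4)^2 ≡ 542^2 = 293764 ≡ 688 (mod 1163)
881^16 = (881^8)^2 ≡ 688^2 = 473344 ≡ 3 (mod 1163)
881^32 = (881^16)^2 ≡ 3^2 = 9 ≡ 9 (mod 1163)
881^40 = 881^32 · 881^8 ≡ 9 · 688 ≡ 377 (mod 1163).

377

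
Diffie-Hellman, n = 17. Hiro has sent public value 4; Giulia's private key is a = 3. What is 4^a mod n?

Shared key K = 4^3 mod 17.
4^1 ≡ 4 (mod 17)
4^2 = (4^1)^2 ≡ 4^2 = 16 ≡ 16 (mod 17)
4^3 = 4^2 · 4^1 ≡ 16 · 4 ≡ 13 (mod 17).

13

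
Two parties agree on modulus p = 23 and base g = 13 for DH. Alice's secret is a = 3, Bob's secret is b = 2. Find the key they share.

6

Bob sends B = g^b mod p = 13^2 mod 23.
13^1 ≡ 13 (mod 23)
13^2 = (13^1)^2 ≡ 13^2 = 169 ≡ 8 (mod 23)
So B = 8. Alice then computes K = B^a mod p = 8^3 mod 23.
8^1 ≡ 8 (mod 23)
8^2 = (8^1)^2 ≡ 8^2 = 64 ≡ 18 (mod 23)
8^3 = 8^2 · 8^1 ≡ 18 · 8 ≡ 6 (mod 23).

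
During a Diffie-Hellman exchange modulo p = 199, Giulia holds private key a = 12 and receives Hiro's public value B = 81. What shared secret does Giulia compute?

90

Shared key K = 81^12 mod 199.
81^1 ≡ 81 (mod 199)
81^2 = (81^1)^2 ≡ 81^2 = 6561 ≡ 193 (mod 199)
81^4 = (81^2)^2 ≡ 193^2 = 37249 ≡ 36 (mod 199)
81^8 = (81^4)^2 ≡ 36^2 = 1296 ≡ 102 (mod 199)
81^12 = 81^8 · 81^4 ≡ 102 · 36 ≡ 90 (mod 199).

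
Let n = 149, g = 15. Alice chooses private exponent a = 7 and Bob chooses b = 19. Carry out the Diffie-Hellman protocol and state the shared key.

23

Bob sends B = g^b mod n = 15^19 mod 149.
15^1 ≡ 15 (mod 149)
15^2 = (15^1)^2 ≡ 15^2 = 225 ≡ 76 (mod 149)
15^4 = (15^2)^2 ≡ 76^2 = 5776 ≡ 114 (mod 149)
15^8 = (15^4)^2 ≡ 114^2 = 12996 ≡ 33 (mod 149)
15^16 = (15^8)^2 ≡ 33^2 = 1089 ≡ 46 (mod 149)
15^19 = 15^16 · 15^2 · 15^1 ≡ 46 · 76 · 15 ≡ 141 (mod 149).
So B = 141. Alice then computes K = B^a mod n = 141^7 mod 149.
141^1 ≡ 141 (mod 149)
141^2 = (141^1)^2 ≡ 141^2 = 19881 ≡ 64 (mod 149)
141^4 = (141^2)^2 ≡ 64^2 = 4096 ≡ 73 (mod 149)
141^7 = 141^4 · 141^2 · 141^1 ≡ 73 · 64 · 141 ≡ 23 (mod 149).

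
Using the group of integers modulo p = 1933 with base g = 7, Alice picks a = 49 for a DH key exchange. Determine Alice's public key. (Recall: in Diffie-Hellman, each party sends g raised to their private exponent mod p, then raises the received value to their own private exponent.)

1497

Public value = 7^49 mod 1933.
7^1 ≡ 7 (mod 1933)
7^2 = (7^1)^2 ≡ 7^2 = 49 ≡ 49 (mod 1933)
7^4 = (7^2)^2 ≡ 49^2 = 2401 ≡ 468 (mod 1933)
7^8 = (7^4)^2 ≡ 468^2 = 219024 ≡ 595 (mod 1933)
7^16 = (7^8)^2 ≡ 595^2 = 354025 ≡ 286 (mod 1933)
7^32 = (7^16)^2 ≡ 286^2 = 81796 ≡ 610 (mod 1933)
7^49 = 7^32 · 7^16 · 7^1 ≡ 610 · 286 · 7 ≡ 1497 (mod 1933).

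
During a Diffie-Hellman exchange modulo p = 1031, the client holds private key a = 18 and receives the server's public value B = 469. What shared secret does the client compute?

505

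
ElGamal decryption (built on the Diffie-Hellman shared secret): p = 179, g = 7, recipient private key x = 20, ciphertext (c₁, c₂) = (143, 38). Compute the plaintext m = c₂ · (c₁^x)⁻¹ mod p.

103

Shared mask s = c₁^x mod p = 143^20 mod 179.
143^1 ≡ 143 (mod 179)
143^2 = (143^1)^2 ≡ 143^2 = 20449 ≡ 43 (mod 179)
143^4 = (143^2)^2 ≡ 43^2 = 1849 ≡ 59 (mod 179)
143^8 = (143^4)^2 ≡ 59^2 = 3481 ≡ 80 (mod 179)
143^16 = (143^8)^2 ≡ 80^2 = 6400 ≡ 135 (mod 179)
143^20 = 143^16 · 143^4 ≡ 135 · 59 ≡ 89 (mod 179).
So s = 89; s⁻¹ ≡ 177 (mod 179).
m = c₂ · s⁻¹ mod 179 = 38 · 177 mod 179 = 103.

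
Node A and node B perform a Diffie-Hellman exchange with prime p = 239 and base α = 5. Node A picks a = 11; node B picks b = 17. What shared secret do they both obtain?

201

Node B sends B = α^b mod p = 5^17 mod 239.
5^1 ≡ 5 (mod 239)
5^2 = (5^1)^2 ≡ 5^2 = 25 ≡ 25 (mod 239)
5^4 = (5^2)^2 ≡ 25^2 = 625 ≡ 147 (mod 239)
5^8 = (5^4)^2 ≡ 147^2 = 21609 ≡ 99 (mod 239)
5^16 = (5^8)^2 ≡ 99^2 = 9801 ≡ 2 (mod 239)
5^17 = 5^16 · 5^1 ≡ 2 · 5 ≡ 10 (mod 239).
So B = 10. Node A then computes K = B^a mod p = 10^11 mod 239.
10^1 ≡ 10 (mod 239)
10^2 = (10^1)^2 ≡ 10^2 = 100 ≡ 100 (mod 239)
10^4 = (10^2)^2 ≡ 100^2 = 10000 ≡ 201 (mod 239)
10^8 = (10^4)^2 ≡ 201^2 = 40401 ≡ 10 (mod 239)
10^11 = 10^8 · 10^2 · 10^1 ≡ 10 · 100 · 10 ≡ 201 (mod 239).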